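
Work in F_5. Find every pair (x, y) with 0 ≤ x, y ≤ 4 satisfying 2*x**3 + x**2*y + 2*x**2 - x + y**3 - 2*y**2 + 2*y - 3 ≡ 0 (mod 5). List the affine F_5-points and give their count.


Affine F_5-points: {(1, 0), (2, 4), (4, 1)}; count = 3.

For each of the 25 pairs (x, y) ∈ F_5², evaluate f(x, y) mod 5. Record the zeros.
  x = 0: [0↦2, 1↦3, 2↦1, 3↦2, 4↦2]  zeros at y ∈ ∅
  x = 1: [0↦0, 1↦2, 2↦1, 3↦3, 4↦4]  zeros at y ∈ {0}
  x = 2: [0↦4, 1↦4, 2↦1, 3↦1, 4↦0]  zeros at y ∈ {4}
  x = 3: [0↦1, 1↦1, 2↦3, 3↦3, 4↦2]  zeros at y ∈ ∅
  x = 4: [0↦3, 1↦0, 2↦4, 3↦1, 4↦2]  zeros at y ∈ {1}
Collecting zeros: affine points = {(1, 0), (2, 4), (4, 1)}.
Total count |C(F_5)_aff| = 3.


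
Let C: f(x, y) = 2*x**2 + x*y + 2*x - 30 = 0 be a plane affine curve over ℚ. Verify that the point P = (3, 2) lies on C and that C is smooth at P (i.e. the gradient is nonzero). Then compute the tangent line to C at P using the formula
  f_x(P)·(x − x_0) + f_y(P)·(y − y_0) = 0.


Tangent line at P: 16*x + 3*y - 54 = 0.

Step 1: f(3, 2) = 0, so P lies on C.
Step 2: partial derivatives
  f_x(x, y) = 4*x + y + 2, f_y(x, y) = x.
  f_x(P) = 16, f_y(P) = 3 (gradient nonzero, so P is smooth).
Step 3: tangent line at P: 16·(x − 3) + 3·(y − 2) = 0.
Expanding: 16*x + 3*y - 54 = 0.


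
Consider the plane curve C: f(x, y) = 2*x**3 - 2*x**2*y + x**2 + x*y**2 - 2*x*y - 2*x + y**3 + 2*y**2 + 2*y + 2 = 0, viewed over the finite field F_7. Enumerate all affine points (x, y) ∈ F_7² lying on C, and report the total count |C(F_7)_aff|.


Affine F_7-points: {(0, 1), (1, 6), (4, 3), (5, 1), (6, 1), (6, 4)}; count = 6.

For each of the 49 pairs (x, y) ∈ F_7², evaluate f(x, y) mod 7. Record the zeros.
  x = 0: [0↦2, 1↦0, 2↦1, 3↦4, 4↦1, 5↦5, 6↦1]  zeros at y ∈ {1}
  x = 1: [0↦3, 1↦5, 2↦5, 3↦2, 4↦2, 5↦4, 6↦0]  zeros at y ∈ {6}
  x = 2: [0↦4, 1↦6, 2↦1, 3↦2, 4↦1, 5↦4, 6↦3]  zeros at y ∈ ∅
  x = 3: [0↦3, 1↦1, 2↦1, 3↦2, 4↦3, 5↦3, 6↦1]  zeros at y ∈ ∅
  x = 4: [0↦5, 1↦2, 2↦3, 3↦0, 4↦6, 5↦6, 6↦6]  zeros at y ∈ {3}
  x = 5: [0↦1, 1↦0, 2↦5, 3↦1, 4↦1, 5↦4, 6↦2]  zeros at y ∈ {1}
  x = 6: [0↦3, 1↦0, 2↦5, 3↦3, 4↦0, 5↦2, 6↦1]  zeros at y ∈ {1, 4}
Collecting zeros: affine points = {(0, 1), (1, 6), (4, 3), (5, 1), (6, 1), (6, 4)}.
Total count |C(F_7)_aff| = 6.


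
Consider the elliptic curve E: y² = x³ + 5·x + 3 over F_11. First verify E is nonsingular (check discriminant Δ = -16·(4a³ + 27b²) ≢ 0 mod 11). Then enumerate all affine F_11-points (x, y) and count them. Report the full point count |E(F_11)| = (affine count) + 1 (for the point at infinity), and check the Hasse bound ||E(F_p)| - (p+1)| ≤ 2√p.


Affine points = {(0, 5), (0, 6), (1, 3), (1, 8), (3, 1), (3, 10), (8, 4), (8, 7)}; affine count = 8; |E(F_11)| = 9.

Discriminant check: Δ ∝ 4a³ + 27b² = 4·5³ + 27·3² = 4·125 + 27·9 ≡ 6 (mod 11). Nonzero ⇒ E is nonsingular.
For each x ∈ F_11, compute rhs = x³ + 5·x + 3 mod 11, then count y ∈ F_11 with y² ≡ rhs.
  x = 0: rhs = 3, matching y values: 5, 6 (2 points).
  x = 1: rhs = 9, matching y values: 3, 8 (2 points).
  x = 2: rhs = 10, matching y values: none (0 points).
  x = 3: rhs = 1, matching y values: 1, 10 (2 points).
  x = 4: rhs = 10, matching y values: none (0 points).
  x = 5: rhs = 10, matching y values: none (0 points).
  x = 6: rhs = 7, matching y values: none (0 points).
  x = 7: rhs = 7, matching y values: none (0 points).
  x = 8: rhs = 5, matching y values: 4, 7 (2 points).
  x = 9: rhs = 7, matching y values: none (0 points).
  x = 10: rhs = 8, matching y values: none (0 points).
Total affine count: 8.
Full point count |E(F_11)| = 8 + 1 = 9.
Hasse bound: |9 − (11+1)| = |-3| = 3 ≤ 2√11 ≈ 6.6332 ✓.


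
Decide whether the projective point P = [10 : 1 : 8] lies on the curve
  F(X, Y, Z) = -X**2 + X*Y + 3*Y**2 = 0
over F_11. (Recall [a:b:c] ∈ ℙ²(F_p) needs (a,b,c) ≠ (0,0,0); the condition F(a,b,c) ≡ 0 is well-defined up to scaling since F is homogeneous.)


F(10,1,8) ≡ 1 (mod 11); P is NOT on the curve.

Evaluate F(10, 1, 8) term-by-term (mod 11).
  -X**2 ↦ -1·100·1·1 = -100
  X*Y ↦ 1·10·1·1 = 10
  3*Y**2 ↦ 3·1·1·1 = 3
Sum: F(10, 1, 8) = (-100) + (10) + (3) = -87.
Reducing mod 11: -87 ≡ 1 (mod 11).
Since F(a, b, c) ≡ 1 ≠ 0 (mod 11), P does NOT lie on the curve.


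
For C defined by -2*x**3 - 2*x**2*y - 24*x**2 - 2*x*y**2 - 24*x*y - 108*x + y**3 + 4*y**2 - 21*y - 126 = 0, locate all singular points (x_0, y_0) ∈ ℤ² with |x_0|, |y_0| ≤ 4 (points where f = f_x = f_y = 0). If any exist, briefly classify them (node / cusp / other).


Singular points: {(-3, -3)}; classification: cusp.

Compute partial derivatives:
  f_x = -6*x**2 - 4*x*y - 48*x - 2*y**2 - 24*y - 108.
  f_y = -2*x**2 - 4*x*y - 24*x + 3*y**2 + 8*y - 21.
Scan x_0 ∈ {−4, ..., 4}. For each x_0, f_y(x_0, y) is a polynomial in y; find its integer roots y ∈ {−4, ..., 4}, then test f_x and f at those candidates.
  x = -4: f_y(-4, y) = 3*y**2 + 24*y + 43; no integer root y with |y| ≤ 4.
  x = -3: f_y(-3, y) = 3*y**2 + 20*y + 33; vanishes at y ∈ {-3}. (-3, -3): f_x = 0, f = 0 — SINGULAR.
  x = -2: f_y(-2, y) = 3*y**2 + 16*y + 19; no integer root y with |y| ≤ 4.
  x = -1: f_y(-1, y) = 3*y**2 + 12*y + 1; no integer root y with |y| ≤ 4.
  x = 0: f_y(0, y) = 3*y**2 + 8*y - 21; no integer root y with |y| ≤ 4.
  x = 1: f_y(1, y) = 3*y**2 + 4*y - 47; no integer root y with |y| ≤ 4.
  x = 2: f_y(2, y) = 3*y**2 - 77; no integer root y with |y| ≤ 4.
  x = 3: f_y(3, y) = 3*y**2 - 4*y - 111; no integer root y with |y| ≤ 4.
  x = 4: f_y(4, y) = 3*y**2 - 8*y - 149; no integer root y with |y| ≤ 4.
Only singular point on the grid: (-3, -3).
Classify: substitute x = -3 + u, y = -3 + v and expand: f = -2*u**3 - 2*u**2*v - 2*u*v**2 + v**3 + v**2.
No constant or linear terms (consistent with a singular point). Quadratic part: v**2. Cubic part: -2*u**3 - 2*u**2*v - 2*u*v**2 + v**3.
The quadratic part v**2 is a perfect square, so there is a single (double) tangent line v = 0, i.e. y = -3. Restricting the cubic part to that line (v = 0) leaves -2*u**3 ≠ 0, so f is not divisible by v and the branch is v² ≈ 2*u**3 to lowest order — this is a cusp.
Classification: cusp.


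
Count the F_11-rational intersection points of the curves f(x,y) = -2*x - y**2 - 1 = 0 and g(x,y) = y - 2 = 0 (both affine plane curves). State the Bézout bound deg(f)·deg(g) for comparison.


Common zeros: {(3, 2)}; count = 1; Bézout bound = 2.

deg(f) = 2, deg(g) = 1, so Bézout bound = 2.
Scan x ∈ F_11. For each x, list the y ∈ F_11 with f(x, y) ≡ 0 and those with g(x, y) ≡ 0 (mod 11); the common zeros in that column are the intersection.
  x = 0: f ≡ 0 at y ∈ ∅; g ≡ 0 at y ∈ {2}; common: ∅.
  x = 1: f ≡ 0 at y ∈ ∅; g ≡ 0 at y ∈ {2}; common: ∅.
  x = 2: f ≡ 0 at y ∈ ∅; g ≡ 0 at y ∈ {2}; common: ∅.
  x = 3: f ≡ 0 at y ∈ {2, 9}; g ≡ 0 at y ∈ {2}; common: {2}.
  x = 4: f ≡ 0 at y ∈ ∅; g ≡ 0 at y ∈ {2}; common: ∅.
  x = 5: f ≡ 0 at y ∈ {0}; g ≡ 0 at y ∈ {2}; common: ∅.
  x = 6: f ≡ 0 at y ∈ {3, 8}; g ≡ 0 at y ∈ {2}; common: ∅.
  x = 7: f ≡ 0 at y ∈ ∅; g ≡ 0 at y ∈ {2}; common: ∅.
  x = 8: f ≡ 0 at y ∈ {4, 7}; g ≡ 0 at y ∈ {2}; common: ∅.
  x = 9: f ≡ 0 at y ∈ {5, 6}; g ≡ 0 at y ∈ {2}; common: ∅.
  x = 10: f ≡ 0 at y ∈ {1, 10}; g ≡ 0 at y ∈ {2}; common: ∅.
Collecting: common zeros = {(3, 2)}, so the count is 1.
Comparison with the Bézout bound: 1 ≤ 2 = deg(f)·deg(g), as expected for curves with no common component (the affine F_11-count falls short of the bound because intersections may lie at infinity, over extension fields, or carry multiplicity).


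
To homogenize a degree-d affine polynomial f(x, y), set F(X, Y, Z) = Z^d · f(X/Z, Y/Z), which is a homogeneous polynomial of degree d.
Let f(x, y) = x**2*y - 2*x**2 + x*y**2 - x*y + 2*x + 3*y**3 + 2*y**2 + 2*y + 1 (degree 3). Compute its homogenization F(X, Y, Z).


F(X, Y, Z) = X**2*Y - 2*X**2*Z + X*Y**2 - X*Y*Z + 2*X*Z**2 + 3*Y**3 + 2*Y**2*Z + 2*Y*Z**2 + Z**3

deg(f) = 3.
Substitute x = X/Z, y = Y/Z into f, then multiply by Z^3.
  monomial 1·x^2·y^1 ↦ 1·X^2·Y^1·Z^0.
  monomial -2·x^2·y^0 ↦ -2·X^2·Y^0·Z^1.
  monomial 1·x^1·y^2 ↦ 1·X^1·Y^2·Z^0.
  monomial -1·x^1·y^1 ↦ -1·X^1·Y^1·Z^1.
  monomial 2·x^1·y^0 ↦ 2·X^1·Y^0·Z^2.
  monomial 3·x^0·y^3 ↦ 3·X^0·Y^3·Z^0.
  monomial 2·x^0·y^2 ↦ 2·X^0·Y^2·Z^1.
  monomial 2·x^0·y^1 ↦ 2·X^0·Y^1·Z^2.
  monomial 1·x^0·y^0 ↦ 1·X^0·Y^0·Z^3.
Collecting: F(X, Y, Z) = X**2*Y - 2*X**2*Z + X*Y**2 - X*Y*Z + 2*X*Z**2 + 3*Y**3 + 2*Y**2*Z + 2*Y*Z**2 + Z**3.


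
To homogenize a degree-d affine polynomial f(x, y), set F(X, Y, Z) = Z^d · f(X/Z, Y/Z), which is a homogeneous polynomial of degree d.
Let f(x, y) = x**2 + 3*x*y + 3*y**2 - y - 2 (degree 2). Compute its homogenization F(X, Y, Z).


F(X, Y, Z) = X**2 + 3*X*Y + 3*Y**2 - Y*Z - 2*Z**2

deg(f) = 2.
Substitute x = X/Z, y = Y/Z into f, then multiply by Z^2.
  monomial 1·x^2·y^0 ↦ 1·X^2·Y^0·Z^0.
  monomial 3·x^1·y^1 ↦ 3·X^1·Y^1·Z^0.
  monomial 3·x^0·y^2 ↦ 3·X^0·Y^2·Z^0.
  monomial -1·x^0·y^1 ↦ -1·X^0·Y^1·Z^1.
  monomial -2·x^0·y^0 ↦ -2·X^0·Y^0·Z^2.
Collecting: F(X, Y, Z) = X**2 + 3*X*Y + 3*Y**2 - Y*Z - 2*Z**2.


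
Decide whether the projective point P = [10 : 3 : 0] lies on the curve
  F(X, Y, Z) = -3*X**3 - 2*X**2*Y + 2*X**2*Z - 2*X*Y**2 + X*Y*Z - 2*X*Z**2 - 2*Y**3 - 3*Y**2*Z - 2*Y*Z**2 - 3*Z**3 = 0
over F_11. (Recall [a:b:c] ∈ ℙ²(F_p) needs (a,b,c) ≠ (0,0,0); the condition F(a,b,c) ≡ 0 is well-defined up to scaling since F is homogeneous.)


F(10,3,0) ≡ 5 (mod 11); P is NOT on the curve.

Evaluate F(10, 3, 0) term-by-term (mod 11).
  -3*X**3 ↦ -3·1000·1·1 = -3000
  -2*X**2*Y ↦ -2·100·3·1 = -600
  2*X**2*Z ↦ 2·100·1·0 = 0
  -2*X*Y**2 ↦ -2·10·9·1 = -180
  X*Y*Z ↦ 1·10·3·0 = 0
  -2*X*Z**2 ↦ -2·10·1·0 = 0
  -2*Y**3 ↦ -2·1·27·1 = -54
  -3*Y**2*Z ↦ -3·1·9·0 = 0
  -2*Y*Z**2 ↦ -2·1·3·0 = 0
  -3*Z**3 ↦ -3·1·1·0 = 0
Sum: F(10, 3, 0) = (-3000) + (-600) + (0) + (-180) + (0) + (0) + (-54) + (0) + (0) + (0) = -3834.
Reducing mod 11: -3834 ≡ 5 (mod 11).
Since F(a, b, c) ≡ 5 ≠ 0 (mod 11), P does NOT lie on the curve.


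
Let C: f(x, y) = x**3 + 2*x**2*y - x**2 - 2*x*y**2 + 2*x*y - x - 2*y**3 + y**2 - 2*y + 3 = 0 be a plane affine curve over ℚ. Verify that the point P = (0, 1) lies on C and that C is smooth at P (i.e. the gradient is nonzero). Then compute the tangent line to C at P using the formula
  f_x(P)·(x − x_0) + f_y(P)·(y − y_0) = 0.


Tangent line at P: -x - 6*y + 6 = 0.

Step 1: f(0, 1) = 0, so P lies on C.
Step 2: partial derivatives
  f_x(x, y) = 3*x**2 + 4*x*y - 2*x - 2*y**2 + 2*y - 1, f_y(x, y) = 2*x**2 - 4*x*y + 2*x - 6*y**2 + 2*y - 2.
  f_x(P) = -1, f_y(P) = -6 (gradient nonzero, so P is smooth).
Step 3: tangent line at P: -1·(x − 0) + -6·(y − 1) = 0.
Expanding: -x - 6*y + 6 = 0.


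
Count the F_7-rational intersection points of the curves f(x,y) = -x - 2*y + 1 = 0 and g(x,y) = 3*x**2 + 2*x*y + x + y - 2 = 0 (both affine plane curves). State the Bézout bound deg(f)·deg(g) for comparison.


Common zeros: {(3, 6), (5, 5)}; count = 2; Bézout bound = 2.

deg(f) = 1, deg(g) = 2, so Bézout bound = 2.
Scan x ∈ F_7. For each x, list the y ∈ F_7 with f(x, y) ≡ 0 and those with g(x, y) ≡ 0 (mod 7); the common zeros in that column are the intersection.
  x = 0: f ≡ 0 at y ∈ {4}; g ≡ 0 at y ∈ {2}; common: ∅.
  x = 1: f ≡ 0 at y ∈ {0}; g ≡ 0 at y ∈ {4}; common: ∅.
  x = 2: f ≡ 0 at y ∈ {3}; g ≡ 0 at y ∈ {6}; common: ∅.
  x = 3: f ≡ 0 at y ∈ {6}; g ≡ 0 at y ∈ {0, 1, 2, 3, 4, 5, 6}; common: {6}.
  x = 4: f ≡ 0 at y ∈ {2}; g ≡ 0 at y ∈ {3}; common: ∅.
  x = 5: f ≡ 0 at y ∈ {5}; g ≡ 0 at y ∈ {5}; common: {5}.
  x = 6: f ≡ 0 at y ∈ {1}; g ≡ 0 at y ∈ {0}; common: ∅.
Collecting: common zeros = {(3, 6), (5, 5)}, so the count is 2.
Comparison with the Bézout bound: 2 ≤ 2 = deg(f)·deg(g), as expected for curves with no common component (the bound is attained).


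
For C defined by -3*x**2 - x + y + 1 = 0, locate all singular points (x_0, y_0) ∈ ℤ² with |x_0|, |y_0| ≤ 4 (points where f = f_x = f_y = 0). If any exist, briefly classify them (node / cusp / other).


No singular points in the scanned grid; C is smooth there.

Compute partial derivatives:
  f_x = -6*x - 1.
  f_y = 1.
f_y = 1 is a nonzero constant, so f_y never vanishes: no point (x, y) can satisfy f = f_x = f_y = 0. In particular no (x, y) ∈ {−4, ..., 4}² is singular; the curve is smooth.


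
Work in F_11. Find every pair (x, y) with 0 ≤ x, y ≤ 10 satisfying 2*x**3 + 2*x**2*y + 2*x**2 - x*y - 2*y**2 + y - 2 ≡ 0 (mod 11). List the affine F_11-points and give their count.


Affine F_11-points: {(1, 4), (1, 8), (2, 0), (2, 9), (4, 4), (4, 5), (5, 3), (5, 9), (8, 5), (8, 6), (10, 1)}; count = 11.

For each of the 121 pairs (x, y) ∈ F_11², evaluate f(x, y) mod 11. Record the zeros.
  x = 0: [0↦9, 1↦8, 2↦3, 3↦5, 4↦3, 5↦8, 6↦9, 7↦6, 8↦10, 9↦10, 10↦6]  zeros at y ∈ ∅
  x = 1: [0↦2, 1↦2, 2↦9, 3↦1, 4↦0, 5↦6, 6↦8, 7↦6, 8↦0, 9↦1, 10↦9]  zeros at y ∈ {4, 8}
  x = 2: [0↦0, 1↦5, 2↦6, 3↦3, 4↦7, 5↦7, 6↦3, 7↦6, 8↦5, 9↦0, 10↦2]  zeros at y ∈ {0, 9}
  x = 3: [0↦4, 1↦7, 2↦6, 3↦1, 4↦3, 5↦1, 6↦6, 7↦7, 8↦4, 9↦8, 10↦8]  zeros at y ∈ ∅
  x = 4: [0↦4, 1↦9, 2↦10, 3↦7, 4↦0, 5↦0, 6↦7, 7↦10, 8↦9, 9↦4, 10↦6]  zeros at y ∈ {4, 5}
  x = 5: [0↦1, 1↦1, 2↦8, 3↦0, 4↦10, 5↦5, 6↦7, 7↦5, 8↦10, 9↦0, 10↦8]  zeros at y ∈ {3, 9}
  x = 6: [0↦7, 1↦6, 2↦1, 3↦3, 4↦1, 5↦6, 6↦7, 7↦4, 8↦8, 9↦8, 10↦4]  zeros at y ∈ ∅
  x = 7: [0↦1, 1↦3, 2↦1, 3↦6, 4↦7, 5↦4, 6↦8, 7↦8, 8↦4, 9↦7, 10↦6]  zeros at y ∈ ∅
  x = 8: [0↦6, 1↦4, 2↦9, 3↦10, 4↦7, 5↦0, 6↦0, 7↦7, 8↦10, 9↦9, 10↦4]  zeros at y ∈ {5, 6}
  x = 9: [0↦1, 1↦10, 2↦4, 3↦5, 4↦2, 5↦6, 6↦6, 7↦2, 8↦5, 9↦4, 10↦10]  zeros at y ∈ ∅
  x = 10: [0↦9, 1↦0, 2↦9, 3↦3, 4↦4, 5↦1, 6↦5, 7↦5, 8↦1, 9↦4, 10↦3]  zeros at y ∈ {1}
Collecting zeros: affine points = {(1, 4), (1, 8), (2, 0), (2, 9), (4, 4), (4, 5), (5, 3), (5, 9), (8, 5), (8, 6), (10, 1)}.
Total count |C(F_11)_aff| = 11.


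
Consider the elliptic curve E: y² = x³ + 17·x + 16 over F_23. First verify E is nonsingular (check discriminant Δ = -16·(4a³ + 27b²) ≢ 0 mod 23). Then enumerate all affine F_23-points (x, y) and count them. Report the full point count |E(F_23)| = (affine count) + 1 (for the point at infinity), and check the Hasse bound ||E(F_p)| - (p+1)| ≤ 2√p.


Affine points = {(0, 4), (0, 19), (2, 9), (2, 14), (3, 5), (3, 18), (6, 9), (6, 14), (7, 8), (7, 15), (9, 1), (9, 22), (10, 6), (10, 17), (11, 4), (11, 19), (12, 4), (12, 19), (14, 10), (14, 13), (15, 9), (15, 14), (18, 6), (18, 17)}; affine count = 24; |E(F_23)| = 25.

Discriminant check: Δ ∝ 4a³ + 27b² = 4·17³ + 27·16² = 4·4913 + 27·256 ≡ 22 (mod 23). Nonzero ⇒ E is nonsingular.
For each x ∈ F_23, compute rhs = x³ + 17·x + 16 mod 23, then count y ∈ F_23 with y² ≡ rhs.
  x = 0: rhs = 16, matching y values: 4, 19 (2 points).
  x = 1: rhs = 11, matching y values: none (0 points).
  x = 2: rhs = 12, matching y values: 9, 14 (2 points).
  x = 3: rhs = 2, matching y values: 5, 18 (2 points).
  x = 4: rhs = 10, matching y values: none (0 points).
  x = 5: rhs = 19, matching y values: none (0 points).
  x = 6: rhs = 12, matching y values: 9, 14 (2 points).
  x = 7: rhs = 18, matching y values: 8, 15 (2 points).
  x = 8: rhs = 20, matching y values: none (0 points).
  x = 9: rhs = 1, matching y values: 1, 22 (2 points).
  x = 10: rhs = 13, matching y values: 6, 17 (2 points).
  x = 11: rhs = 16, matching y values: 4, 19 (2 points).
  x = 12: rhs = 16, matching y values: 4, 19 (2 points).
  x = 13: rhs = 19, matching y values: none (0 points).
  x = 14: rhs = 8, matching y values: 10, 13 (2 points).
  x = 15: rhs = 12, matching y values: 9, 14 (2 points).
  x = 16: rhs = 14, matching y values: none (0 points).
  x = 17: rhs = 20, matching y values: none (0 points).
  x = 18: rhs = 13, matching y values: 6, 17 (2 points).
  x = 19: rhs = 22, matching y values: none (0 points).
  x = 20: rhs = 7, matching y values: none (0 points).
  x = 21: rhs = 20, matching y values: none (0 points).
  x = 22: rhs = 21, matching y values: none (0 points).
Total affine count: 24.
Full point count |E(F_23)| = 24 + 1 = 25.
Hasse bound: |25 − (23+1)| = |1| = 1 ≤ 2√23 ≈ 9.5917 ✓.


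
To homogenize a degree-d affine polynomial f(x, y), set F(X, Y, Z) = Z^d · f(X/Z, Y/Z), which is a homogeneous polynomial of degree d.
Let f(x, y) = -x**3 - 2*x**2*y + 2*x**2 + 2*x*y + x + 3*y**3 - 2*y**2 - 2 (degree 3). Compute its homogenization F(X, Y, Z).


F(X, Y, Z) = -X**3 - 2*X**2*Y + 2*X**2*Z + 2*X*Y*Z + X*Z**2 + 3*Y**3 - 2*Y**2*Z - 2*Z**3

deg(f) = 3.
Substitute x = X/Z, y = Y/Z into f, then multiply by Z^3.
  monomial -1·x^3·y^0 ↦ -1·X^3·Y^0·Z^0.
  monomial -2·x^2·y^1 ↦ -2·X^2·Y^1·Z^0.
  monomial 2·x^2·y^0 ↦ 2·X^2·Y^0·Z^1.
  monomial 2·x^1·y^1 ↦ 2·X^1·Y^1·Z^1.
  monomial 1·x^1·y^0 ↦ 1·X^1·Y^0·Z^2.
  monomial 3·x^0·y^3 ↦ 3·X^0·Y^3·Z^0.
  monomial -2·x^0·y^2 ↦ -2·X^0·Y^2·Z^1.
  monomial -2·x^0·y^0 ↦ -2·X^0·Y^0·Z^3.
Collecting: F(X, Y, Z) = -X**3 - 2*X**2*Y + 2*X**2*Z + 2*X*Y*Z + X*Z**2 + 3*Y**3 - 2*Y**2*Z - 2*Z**3.


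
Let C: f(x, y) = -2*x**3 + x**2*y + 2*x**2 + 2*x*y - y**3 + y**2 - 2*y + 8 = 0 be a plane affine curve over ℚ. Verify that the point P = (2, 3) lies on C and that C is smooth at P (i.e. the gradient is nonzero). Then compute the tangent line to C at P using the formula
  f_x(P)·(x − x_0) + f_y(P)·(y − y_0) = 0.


Tangent line at P: 2*x - 15*y + 41 = 0.

Step 1: f(2, 3) = 0, so P lies on C.
Step 2: partial derivatives
  f_x(x, y) = -6*x**2 + 2*x*y + 4*x + 2*y, f_y(x, y) = x**2 + 2*x - 3*y**2 + 2*y - 2.
  f_x(P) = 2, f_y(P) = -15 (gradient nonzero, so P is smooth).
Step 3: tangent line at P: 2·(x − 2) + -15·(y − 3) = 0.
Expanding: 2*x - 15*y + 41 = 0.


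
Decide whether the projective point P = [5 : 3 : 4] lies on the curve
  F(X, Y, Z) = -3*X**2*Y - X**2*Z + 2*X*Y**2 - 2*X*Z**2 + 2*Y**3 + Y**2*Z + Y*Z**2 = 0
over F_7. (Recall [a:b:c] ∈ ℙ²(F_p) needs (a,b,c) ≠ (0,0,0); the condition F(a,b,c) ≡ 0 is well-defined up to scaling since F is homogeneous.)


F(5,3,4) ≡ 2 (mod 7); P is NOT on the curve.

Evaluate F(5, 3, 4) term-by-term (mod 7).
  -3*X**2*Y ↦ -3·25·3·1 = -225
  -X**2*Z ↦ -1·25·1·4 = -100
  2*X*Y**2 ↦ 2·5·9·1 = 90
  -2*X*Z**2 ↦ -2·5·1·16 = -160
  2*Y**3 ↦ 2·1·27·1 = 54
  Y**2*Z ↦ 1·1·9·4 = 36
  Y*Z**2 ↦ 1·1·3·16 = 48
Sum: F(5, 3, 4) = (-225) + (-100) + (90) + (-160) + (54) + (36) + (48) = -257.
Reducing mod 7: -257 ≡ 2 (mod 7).
Since F(a, b, c) ≡ 2 ≠ 0 (mod 7), P does NOT lie on the curve.


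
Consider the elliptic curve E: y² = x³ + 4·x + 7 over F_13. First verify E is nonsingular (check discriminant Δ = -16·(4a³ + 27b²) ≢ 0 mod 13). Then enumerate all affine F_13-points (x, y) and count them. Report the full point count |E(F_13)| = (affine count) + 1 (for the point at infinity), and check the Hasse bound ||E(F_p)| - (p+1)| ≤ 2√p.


Affine points = {(1, 5), (1, 8), (2, 6), (2, 7), (4, 3), (4, 10), (5, 3), (5, 10), (6, 0), (7, 1), (7, 12), (11, 2), (11, 11)}; affine count = 13; |E(F_13)| = 14.

Discriminant check: Δ ∝ 4a³ + 27b² = 4·4³ + 27·7² = 4·64 + 27·49 ≡ 6 (mod 13). Nonzero ⇒ E is nonsingular.
For each x ∈ F_13, compute rhs = x³ + 4·x + 7 mod 13, then count y ∈ F_13 with y² ≡ rhs.
  x = 0: rhs = 7, matching y values: none (0 points).
  x = 1: rhs = 12, matching y values: 5, 8 (2 points).
  x = 2: rhs = 10, matching y values: 6, 7 (2 points).
  x = 3: rhs = 7, matching y values: none (0 points).
  x = 4: rhs = 9, matching y values: 3, 10 (2 points).
  x = 5: rhs = 9, matching y values: 3, 10 (2 points).
  x = 6: rhs = 0, matching y values: 0 (1 points).
  x = 7: rhs = 1, matching y values: 1, 12 (2 points).
  x = 8: rhs = 5, matching y values: none (0 points).
  x = 9: rhs = 5, matching y values: none (0 points).
  x = 10: rhs = 7, matching y values: none (0 points).
  x = 11: rhs = 4, matching y values: 2, 11 (2 points).
  x = 12: rhs = 2, matching y values: none (0 points).
Total affine count: 13.
Full point count |E(F_13)| = 13 + 1 = 14.
Hasse bound: |14 − (13+1)| = |0| = 0 ≤ 2√13 ≈ 7.2111 ✓.


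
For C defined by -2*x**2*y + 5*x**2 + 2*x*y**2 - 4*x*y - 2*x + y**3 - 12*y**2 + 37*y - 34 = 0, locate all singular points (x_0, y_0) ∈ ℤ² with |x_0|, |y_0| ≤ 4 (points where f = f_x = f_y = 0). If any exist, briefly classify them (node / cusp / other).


Singular points: {(2, 3)}; classification: node.

Compute partial derivatives:
  f_x = -4*x*y + 10*x + 2*y**2 - 4*y - 2.
  f_y = -2*x**2 + 4*x*y - 4*x + 3*y**2 - 24*y + 37.
Scan x_0 ∈ {−4, ..., 4}. For each x_0, f_y(x_0, y) is a polynomial in y; find its integer roots y ∈ {−4, ..., 4}, then test f_x and f at those candidates.
  x = -4: f_y(-4, y) = 3*y**2 - 40*y + 21; no integer root y with |y| ≤ 4.
  x = -3: f_y(-3, y) = 3*y**2 - 36*y + 31; no integer root y with |y| ≤ 4.
  x = -2: f_y(-2, y) = 3*y**2 - 32*y + 37; no integer root y with |y| ≤ 4.
  x = -1: f_y(-1, y) = 3*y**2 - 28*y + 39; no integer root y with |y| ≤ 4.
  x = 0: f_y(0, y) = 3*y**2 - 24*y + 37; no integer root y with |y| ≤ 4.
  x = 1: f_y(1, y) = 3*y**2 - 20*y + 31; no integer root y with |y| ≤ 4.
  x = 2: f_y(2, y) = 3*y**2 - 16*y + 21; vanishes at y ∈ {3}. (2, 3): f_x = 0, f = 0 — SINGULAR.
  x = 3: f_y(3, y) = 3*y**2 - 12*y + 7; no integer root y with |y| ≤ 4.
  x = 4: f_y(4, y) = 3*y**2 - 8*y - 11; vanishes at y ∈ {-1}. (4, -1): f_x = 60 ≠ 0.
Only singular point on the grid: (2, 3).
Classify: substitute x = 2 + u, y = 3 + v and expand: f = -2*u**2*v - u**2 + 2*u*v**2 + v**3 + v**2.
No constant or linear terms (consistent with a singular point). Quadratic part: -u**2 + v**2. Cubic part: -2*u**2*v + 2*u*v**2 + v**3.
The quadratic part v**2 - u**2 = (v − u)(v + u) splits into two distinct linear factors, so there are two distinct tangent lines y − 3 = ±(x − 2) — this is a node (ordinary double point).
Classification: node.


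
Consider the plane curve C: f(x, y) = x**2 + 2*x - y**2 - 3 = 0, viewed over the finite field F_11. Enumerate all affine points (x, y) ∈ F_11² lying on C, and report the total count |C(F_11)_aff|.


Affine F_11-points: {(1, 0), (2, 4), (2, 7), (3, 1), (3, 10), (6, 1), (6, 10), (7, 4), (7, 7), (8, 0)}; count = 10.

For each of the 121 pairs (x, y) ∈ F_11², evaluate f(x, y) mod 11. Record the zeros.
  x = 0: [0↦8, 1↦7, 2↦4, 3↦10, 4↦3, 5↦5, 6↦5, 7↦3, 8↦10, 9↦4, 10↦7]  zeros at y ∈ ∅
  x = 1: [0↦0, 1↦10, 2↦7, 3↦2, 4↦6, 5↦8, 6↦8, 7↦6, 8↦2, 9↦7, 10↦10]  zeros at y ∈ {0}
  x = 2: [0↦5, 1↦4, 2↦1, 3↦7, 4↦0, 5↦2, 6↦2, 7↦0, 8↦7, 9↦1, 10↦4]  zeros at y ∈ {4, 7}
  x = 3: [0↦1, 1↦0, 2↦8, 3↦3, 4↦7, 5↦9, 6↦9, 7↦7, 8↦3, 9↦8, 10↦0]  zeros at y ∈ {1, 10}
  x = 4: [0↦10, 1↦9, 2↦6, 3↦1, 4↦5, 5↦7, 6↦7, 7↦5, 8↦1, 9↦6, 10↦9]  zeros at y ∈ ∅
  x = 5: [0↦10, 1↦9, 2↦6, 3↦1, 4↦5, 5↦7, 6↦7, 7↦5, 8↦1, 9↦6, 10↦9]  zeros at y ∈ ∅
  x = 6: [0↦1, 1↦0, 2↦8, 3↦3, 4↦7, 5↦9, 6↦9, 7↦7, 8↦3, 9↦8, 10↦0]  zeros at y ∈ {1, 10}
  x = 7: [0↦5, 1↦4, 2↦1, 3↦7, 4↦0, 5↦2, 6↦2, 7↦0, 8↦7, 9↦1, 10↦4]  zeros at y ∈ {4, 7}
  x = 8: [0↦0, 1↦10, 2↦7, 3↦2, 4↦6, 5↦8, 6↦8, 7↦6, 8↦2, 9↦7, 10↦10]  zeros at y ∈ {0}
  x = 9: [0↦8, 1↦7, 2↦4, 3↦10, 4↦3, 5↦5, 6↦5, 7↦3, 8↦10, 9↦4, 10↦7]  zeros at y ∈ ∅
  x = 10: [0↦7, 1↦6, 2↦3, 3↦9, 4↦2, 5↦4, 6↦4, 7↦2, 8↦9, 9↦3, 10↦6]  zeros at y ∈ ∅
Collecting zeros: affine points = {(1, 0), (2, 4), (2, 7), (3, 1), (3, 10), (6, 1), (6, 10), (7, 4), (7, 7), (8, 0)}.
Total count |C(F_11)_aff| = 10.


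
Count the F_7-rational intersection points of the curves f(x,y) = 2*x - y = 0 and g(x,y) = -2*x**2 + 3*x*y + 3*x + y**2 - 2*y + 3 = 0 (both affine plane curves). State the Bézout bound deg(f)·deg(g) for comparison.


Common zeros: ∅; count = 0; Bézout bound = 2.

deg(f) = 1, deg(g) = 2, so Bézout bound = 2.
Scan x ∈ F_7. For each x, list the y ∈ F_7 with f(x, y) ≡ 0 and those with g(x, y) ≡ 0 (mod 7); the common zeros in that column are the intersection.
  x = 0: f ≡ 0 at y ∈ {0}; g ≡ 0 at y ∈ ∅; common: ∅.
  x = 1: f ≡ 0 at y ∈ {2}; g ≡ 0 at y ∈ ∅; common: ∅.
  x = 2: f ≡ 0 at y ∈ {4}; g ≡ 0 at y ∈ ∅; common: ∅.
  x = 3: f ≡ 0 at y ∈ {6}; g ≡ 0 at y ∈ ∅; common: ∅.
  x = 4: f ≡ 0 at y ∈ {1}; g ≡ 0 at y ∈ {2}; common: ∅.
  x = 5: f ≡ 0 at y ∈ {3}; g ≡ 0 at y ∈ ∅; common: ∅.
  x = 6: f ≡ 0 at y ∈ {5}; g ≡ 0 at y ∈ ∅; common: ∅.
Collecting: common zeros = ∅, so the count is 0.
Comparison with the Bézout bound: 0 ≤ 2 = deg(f)·deg(g), as expected for curves with no common component (the affine F_7-count falls short of the bound because intersections may lie at infinity, over extension fields, or carry multiplicity).


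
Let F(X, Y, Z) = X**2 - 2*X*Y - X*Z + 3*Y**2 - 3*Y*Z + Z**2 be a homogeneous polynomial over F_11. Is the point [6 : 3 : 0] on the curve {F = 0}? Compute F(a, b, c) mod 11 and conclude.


F(6,3,0) ≡ 5 (mod 11); P is NOT on the curve.

Evaluate F(6, 3, 0) term-by-term (mod 11).
  X**2 ↦ 1·36·1·1 = 36
  -2*X*Y ↦ -2·6·3·1 = -36
  -X*Z ↦ -1·6·1·0 = 0
  3*Y**2 ↦ 3·1·9·1 = 27
  -3*Y*Z ↦ -3·1·3·0 = 0
  Z**2 ↦ 1·1·1·0 = 0
Sum: F(6, 3, 0) = (36) + (-36) + (0) + (27) + (0) + (0) = 27.
Reducing mod 11: 27 ≡ 5 (mod 11).
Since F(a, b, c) ≡ 5 ≠ 0 (mod 11), P does NOT lie on the curve.


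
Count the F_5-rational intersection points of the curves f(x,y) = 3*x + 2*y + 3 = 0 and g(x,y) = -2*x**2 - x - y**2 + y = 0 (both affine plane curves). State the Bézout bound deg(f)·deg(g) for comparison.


Common zeros: {(0, 1), (1, 2)}; count = 2; Bézout bound = 2.

deg(f) = 1, deg(g) = 2, so Bézout bound = 2.
Scan x ∈ F_5. For each x, list the y ∈ F_5 with f(x, y) ≡ 0 and those with g(x, y) ≡ 0 (mod 5); the common zeros in that column are the intersection.
  x = 0: f ≡ 0 at y ∈ {1}; g ≡ 0 at y ∈ {0, 1}; common: {1}.
  x = 1: f ≡ 0 at y ∈ {2}; g ≡ 0 at y ∈ {2, 4}; common: {2}.
  x = 2: f ≡ 0 at y ∈ {3}; g ≡ 0 at y ∈ {0, 1}; common: ∅.
  x = 3: f ≡ 0 at y ∈ {4}; g ≡ 0 at y ∈ ∅; common: ∅.
  x = 4: f ≡ 0 at y ∈ {0}; g ≡ 0 at y ∈ ∅; common: ∅.
Collecting: common zeros = {(0, 1), (1, 2)}, so the count is 2.
Comparison with the Bézout bound: 2 ≤ 2 = deg(f)·deg(g), as expected for curves with no common component (the bound is attained).


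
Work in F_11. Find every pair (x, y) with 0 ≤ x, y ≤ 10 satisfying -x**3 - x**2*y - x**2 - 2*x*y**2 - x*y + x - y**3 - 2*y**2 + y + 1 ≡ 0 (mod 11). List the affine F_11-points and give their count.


Affine F_11-points: {(1, 0), (1, 3), (1, 4), (3, 8), (7, 4), (7, 9), (9, 4), (9, 5), (10, 0), (10, 1), (10, 10)}; count = 11.

For each of the 121 pairs (x, y) ∈ F_11², evaluate f(x, y) mod 11. Record the zeros.
  x = 0: [0↦1, 1↦10, 2↦9, 3↦3, 4↦8, 5↦7, 6↦5, 7↦7, 8↦7, 9↦10, 10↦10]  zeros at y ∈ ∅
  x = 1: [0↦0, 1↦5, 2↦7, 3↦0, 4↦0, 5↦1, 6↦8, 7↦4, 8↦5, 9↦5, 10↦9]  zeros at y ∈ {0, 3, 4}
  x = 2: [0↦2, 1↦1, 2↦4, 3↦5, 4↦9, 5↦10, 6↦2, 7↦1, 8↦1, 9↦7, 10↦2]  zeros at y ∈ ∅
  x = 3: [0↦1, 1↦3, 2↦5, 3↦1, 4↦7, 5↦6, 6↦3, 7↦3, 8↦0, 9↦10, 10↦5]  zeros at y ∈ {8}
  x = 4: [0↦2, 1↦5, 2↦4, 3↦4, 4↦10, 5↦5, 6↦5, 7↦4, 8↦7, 9↦8, 10↦1]  zeros at y ∈ ∅
  x = 5: [0↦10, 1↦1, 2↦6, 3↦8, 4↦1, 5↦1, 6↦2, 7↦9, 8↦5, 9↦6, 10↦6]  zeros at y ∈ ∅
  x = 6: [0↦8, 1↦7, 2↦5, 3↦7, 4↦7, 5↦10, 6↦10, 7↦1, 8↦10, 9↦9, 10↦3]  zeros at y ∈ ∅
  x = 7: [0↦1, 1↦6, 2↦6, 3↦6, 4↦0, 5↦4, 6↦1, 7↦7, 8↦5, 9↦0, 10↦8]  zeros at y ∈ {4, 9}
  x = 8: [0↦5, 1↦3, 2↦3, 3↦10, 4↦7, 5↦10, 6↦2, 7↦10, 8↦6, 9↦6, 10↦4]  zeros at y ∈ ∅
  x = 9: [0↦3, 1↦3, 2↦1, 3↦2, 4↦0, 5↦0, 6↦7, 7↦4, 8↦7, 9↦10, 10↦7]  zeros at y ∈ {4, 5}
  x = 10: [0↦0, 1↦0, 2↦5, 3↦9, 4↦6, 5↦1, 6↦10, 7↦5, 8↦2, 9↦6, 10↦0]  zeros at y ∈ {0, 1, 10}
Collecting zeros: affine points = {(1, 0), (1, 3), (1, 4), (3, 8), (7, 4), (7, 9), (9, 4), (9, 5), (10, 0), (10, 1), (10, 10)}.
Total count |C(F_11)_aff| = 11.


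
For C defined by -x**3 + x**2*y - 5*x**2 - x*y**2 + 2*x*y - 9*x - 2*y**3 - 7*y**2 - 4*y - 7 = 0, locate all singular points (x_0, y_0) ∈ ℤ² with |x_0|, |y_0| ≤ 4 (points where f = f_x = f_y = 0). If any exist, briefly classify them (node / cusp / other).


Singular points: {(-2, -1)}; classification: cusp.

Compute partial derivatives:
  f_x = -3*x**2 + 2*x*y - 10*x - y**2 + 2*y - 9.
  f_y = x**2 - 2*x*y + 2*x - 6*y**2 - 14*y - 4.
Scan x_0 ∈ {−4, ..., 4}. For each x_0, f_y(x_0, y) is a polynomial in y; find its integer roots y ∈ {−4, ..., 4}, then test f_x and f at those candidates.
  x = -4: f_y(-4, y) = -6*y**2 - 6*y + 4; no integer root y with |y| ≤ 4.
  x = -3: f_y(-3, y) = -6*y**2 - 8*y - 1; no integer root y with |y| ≤ 4.
  x = -2: f_y(-2, y) = -6*y**2 - 10*y - 4; vanishes at y ∈ {-1}. (-2, -1): f_x = 0, f = 0 — SINGULAR.
  x = -1: f_y(-1, y) = -6*y**2 - 12*y - 5; no integer root y with |y| ≤ 4.
  x = 0: f_y(0, y) = -6*y**2 - 14*y - 4; vanishes at y ∈ {-2}. (0, -2): f_x = -17 ≠ 0.
  x = 1: f_y(1, y) = -6*y**2 - 16*y - 1; no integer root y with |y| ≤ 4.
  x = 2: f_y(2, y) = -6*y**2 - 18*y + 4; no integer root y with |y| ≤ 4.
  x = 3: f_y(3, y) = -6*y**2 - 20*y + 11; no integer root y with |y| ≤ 4.
  x = 4: f_y(4, y) = -6*y**2 - 22*y + 20; no integer root y with |y| ≤ 4.
Only singular point on the grid: (-2, -1).
Classify: substitute x = -2 + u, y = -1 + v and expand: f = -u**3 + u**2*v - u*v**2 - 2*v**3 + v**2.
No constant or linear terms (consistent with a singular point). Quadratic part: v**2. Cubic part: -u**3 + u**2*v - u*v**2 - 2*v**3.
The quadratic part v**2 is a perfect square, so there is a single (double) tangent line v = 0, i.e. y = -1. Restricting the cubic part to that line (v = 0) leaves -u**3 ≠ 0, so f is not divisible by v and the branch is v² ≈ u**3 to lowest order — this is a cusp.
Classification: cusp.


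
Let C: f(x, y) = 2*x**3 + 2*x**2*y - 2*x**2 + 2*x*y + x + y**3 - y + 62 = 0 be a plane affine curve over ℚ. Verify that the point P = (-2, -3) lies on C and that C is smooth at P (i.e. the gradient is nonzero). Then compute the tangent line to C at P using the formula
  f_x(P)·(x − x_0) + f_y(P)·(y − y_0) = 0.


Tangent line at P: 51*x + 30*y + 192 = 0.

Step 1: f(-2, -3) = 0, so P lies on C.
Step 2: partial derivatives
  f_x(x, y) = 6*x**2 + 4*x*y - 4*x + 2*y + 1, f_y(x, y) = 2*x**2 + 2*x + 3*y**2 - 1.
  f_x(P) = 51, f_y(P) = 30 (gradient nonzero, so P is smooth).
Step 3: tangent line at P: 51·(x − -2) + 30·(y − -3) = 0.
Expanding: 51*x + 30*y + 192 = 0.


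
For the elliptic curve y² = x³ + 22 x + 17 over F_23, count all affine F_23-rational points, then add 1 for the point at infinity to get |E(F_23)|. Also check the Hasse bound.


Affine points = {(2, 0), (3, 8), (3, 15), (4, 10), (4, 13), (7, 10), (7, 13), (9, 1), (9, 22), (10, 8), (10, 15), (11, 7), (11, 16), (12, 10), (12, 13), (13, 4), (13, 19), (16, 7), (16, 16), (18, 9), (18, 14), (19, 7), (19, 16), (20, 4), (20, 19)}; affine count = 25; |E(F_23)| = 26.

Discriminant check: Δ ∝ 4a³ + 27b² = 4·22³ + 27·17² = 4·10648 + 27·289 ≡ 2 (mod 23). Nonzero ⇒ E is nonsingular.
For each x ∈ F_23, compute rhs = x³ + 22·x + 17 mod 23, then count y ∈ F_23 with y² ≡ rhs.
  x = 0: rhs = 17, matching y values: none (0 points).
  x = 1: rhs = 17, matching y values: none (0 points).
  x = 2: rhs = 0, matching y values: 0 (1 points).
  x = 3: rhs = 18, matching y values: 8, 15 (2 points).
  x = 4: rhs = 8, matching y values: 10, 13 (2 points).
  x = 5: rhs = 22, matching y values: none (0 points).
  x = 6: rhs = 20, matching y values: none (0 points).
  x = 7: rhs = 8, matching y values: 10, 13 (2 points).
  x = 8: rhs = 15, matching y values: none (0 points).
  x = 9: rhs = 1, matching y values: 1, 22 (2 points).
  x = 10: rhs = 18, matching y values: 8, 15 (2 points).
  x = 11: rhs = 3, matching y values: 7, 16 (2 points).
  x = 12: rhs = 8, matching y values: 10, 13 (2 points).
  x = 13: rhs = 16, matching y values: 4, 19 (2 points).
  x = 14: rhs = 10, matching y values: none (0 points).
  x = 15: rhs = 19, matching y values: none (0 points).
  x = 16: rhs = 3, matching y values: 7, 16 (2 points).
  x = 17: rhs = 14, matching y values: none (0 points).
  x = 18: rhs = 12, matching y values: 9, 14 (2 points).
  x = 19: rhs = 3, matching y values: 7, 16 (2 points).
  x = 20: rhs = 16, matching y values: 4, 19 (2 points).
  x = 21: rhs = 11, matching y values: none (0 points).
  x = 22: rhs = 17, matching y values: none (0 points).
Total affine count: 25.
Full point count |E(F_23)| = 25 + 1 = 26.
Hasse bound: |26 − (23+1)| = |2| = 2 ≤ 2√23 ≈ 9.5917 ✓.


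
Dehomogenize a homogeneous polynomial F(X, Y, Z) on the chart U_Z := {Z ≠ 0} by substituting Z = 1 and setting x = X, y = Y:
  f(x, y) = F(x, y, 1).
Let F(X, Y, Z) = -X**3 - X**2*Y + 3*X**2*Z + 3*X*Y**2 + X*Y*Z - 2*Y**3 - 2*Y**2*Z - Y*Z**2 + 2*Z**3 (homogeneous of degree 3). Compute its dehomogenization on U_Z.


f(x, y) = -x**3 - x**2*y + 3*x**2 + 3*x*y**2 + x*y - 2*y**3 - 2*y**2 - y + 2

On U_Z we set Z = 1. Each monomial c·X^i·Y^j·Z^k in F becomes c·x^i·y^j·1^k = c·x^i·y^j.
Substituting Z = 1: F(X, Y, 1) = -x**3 - x**2*y + 3*x**2 + 3*x*y**2 + x*y - 2*y**3 - 2*y**2 - y + 2.
Note: deg(f) ≤ deg(F) = 3; strict inequality happens when F is divisible by Z (lost terms).


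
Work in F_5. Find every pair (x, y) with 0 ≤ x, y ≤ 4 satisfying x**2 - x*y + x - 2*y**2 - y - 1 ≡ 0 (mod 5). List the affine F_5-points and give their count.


Affine F_5-points: {(2, 0), (2, 1), (3, 1), (3, 2)}; count = 4.

For each of the 25 pairs (x, y) ∈ F_5², evaluate f(x, y) mod 5. Record the zeros.
  x = 0: [0↦4, 1↦1, 2↦4, 3↦3, 4↦3]  zeros at y ∈ ∅
  x = 1: [0↦1, 1↦2, 2↦4, 3↦2, 4↦1]  zeros at y ∈ ∅
  x = 2: [0↦0, 1↦0, 2↦1, 3↦3, 4↦1]  zeros at y ∈ {0, 1}
  x = 3: [0↦1, 1↦0, 2↦0, 3↦1, 4↦3]  zeros at y ∈ {1, 2}
  x = 4: [0↦4, 1↦2, 2↦1, 3↦1, 4↦2]  zeros at y ∈ ∅
Collecting zeros: affine points = {(2, 0), (2, 1), (3, 1), (3, 2)}.
Total count |C(F_5)_aff| = 4.


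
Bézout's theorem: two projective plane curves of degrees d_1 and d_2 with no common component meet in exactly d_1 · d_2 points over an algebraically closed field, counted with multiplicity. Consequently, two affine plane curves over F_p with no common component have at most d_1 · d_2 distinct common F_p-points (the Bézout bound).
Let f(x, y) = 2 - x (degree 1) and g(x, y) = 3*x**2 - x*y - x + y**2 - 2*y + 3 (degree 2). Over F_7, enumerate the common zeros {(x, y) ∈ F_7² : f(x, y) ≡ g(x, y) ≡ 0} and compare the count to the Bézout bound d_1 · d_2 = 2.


Common zeros: ∅; count = 0; Bézout bound = 2.

deg(f) = 1, deg(g) = 2, so Bézout bound = 2.
Scan x ∈ F_7. For each x, list the y ∈ F_7 with f(x, y) ≡ 0 and those with g(x, y) ≡ 0 (mod 7); the common zeros in that column are the intersection.
  x = 0: f ≡ 0 at y ∈ ∅; g ≡ 0 at y ∈ ∅; common: ∅.
  x = 1: f ≡ 0 at y ∈ ∅; g ≡ 0 at y ∈ ∅; common: ∅.
  x = 2: f ≡ 0 at y ∈ {0, 1, 2, 3, 4, 5, 6}; g ≡ 0 at y ∈ ∅; common: ∅.
  x = 3: f ≡ 0 at y ∈ ∅; g ≡ 0 at y ∈ {2, 3}; common: ∅.
  x = 4: f ≡ 0 at y ∈ ∅; g ≡ 0 at y ∈ {1, 5}; common: ∅.
  x = 5: f ≡ 0 at y ∈ ∅; g ≡ 0 at y ∈ {2, 5}; common: ∅.
  x = 6: f ≡ 0 at y ∈ ∅; g ≡ 0 at y ∈ {0, 1}; common: ∅.
Collecting: common zeros = ∅, so the count is 0.
Comparison with the Bézout bound: 0 ≤ 2 = deg(f)·deg(g), as expected for curves with no common component (the affine F_7-count falls short of the bound because intersections may lie at infinity, over extension fields, or carry multiplicity).


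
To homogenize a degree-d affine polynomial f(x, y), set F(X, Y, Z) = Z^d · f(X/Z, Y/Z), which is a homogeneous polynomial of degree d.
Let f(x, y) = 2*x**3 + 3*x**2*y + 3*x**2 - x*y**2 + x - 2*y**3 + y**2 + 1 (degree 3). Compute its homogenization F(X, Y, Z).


F(X, Y, Z) = 2*X**3 + 3*X**2*Y + 3*X**2*Z - X*Y**2 + X*Z**2 - 2*Y**3 + Y**2*Z + Z**3

deg(f) = 3.
Substitute x = X/Z, y = Y/Z into f, then multiply by Z^3.
  monomial 2·x^3·y^0 ↦ 2·X^3·Y^0·Z^0.
  monomial 3·x^2·y^1 ↦ 3·X^2·Y^1·Z^0.
  monomial 3·x^2·y^0 ↦ 3·X^2·Y^0·Z^1.
  monomial -1·x^1·y^2 ↦ -1·X^1·Y^2·Z^0.
  monomial 1·x^1·y^0 ↦ 1·X^1·Y^0·Z^2.
  monomial -2·x^0·y^3 ↦ -2·X^0·Y^3·Z^0.
  monomial 1·x^0·y^2 ↦ 1·X^0·Y^2·Z^1.
  monomial 1·x^0·y^0 ↦ 1·X^0·Y^0·Z^3.
Collecting: F(X, Y, Z) = 2*X**3 + 3*X**2*Y + 3*X**2*Z - X*Y**2 + X*Z**2 - 2*Y**3 + Y**2*Z + Z**3.


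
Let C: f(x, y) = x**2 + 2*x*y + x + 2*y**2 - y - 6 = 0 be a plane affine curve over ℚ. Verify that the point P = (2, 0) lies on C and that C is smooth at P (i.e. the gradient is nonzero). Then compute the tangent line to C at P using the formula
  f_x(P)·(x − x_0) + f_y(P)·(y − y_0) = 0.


Tangent line at P: 5*x + 3*y - 10 = 0.

Step 1: f(2, 0) = 0, so P lies on C.
Step 2: partial derivatives
  f_x(x, y) = 2*x + 2*y + 1, f_y(x, y) = 2*x + 4*y - 1.
  f_x(P) = 5, f_y(P) = 3 (gradient nonzero, so P is smooth).
Step 3: tangent line at P: 5·(x − 2) + 3·(y − 0) = 0.
Expanding: 5*x + 3*y - 10 = 0.


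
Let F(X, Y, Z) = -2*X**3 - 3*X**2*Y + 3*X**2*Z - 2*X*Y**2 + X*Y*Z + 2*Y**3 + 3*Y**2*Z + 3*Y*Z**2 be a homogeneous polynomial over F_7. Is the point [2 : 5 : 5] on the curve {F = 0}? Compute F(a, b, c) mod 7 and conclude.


F(2,5,5) ≡ 3 (mod 7); P is NOT on the curve.

Evaluate F(2, 5, 5) term-by-term (mod 7).
  -2*X**3 ↦ -2·8·1·1 = -16
  -3*X**2*Y ↦ -3·4·5·1 = -60
  3*X**2*Z ↦ 3·4·1·5 = 60
  -2*X*Y**2 ↦ -2·2·25·1 = -100
  X*Y*Z ↦ 1·2·5·5 = 50
  2*Y**3 ↦ 2·1·125·1 = 250
  3*Y**2*Z ↦ 3·1·25·5 = 375
  3*Y*Z**2 ↦ 3·1·5·25 = 375
Sum: F(2, 5, 5) = (-16) + (-60) + (60) + (-100) + (50) + (250) + (375) + (375) = 934.
Reducing mod 7: 934 ≡ 3 (mod 7).
Since F(a, b, c) ≡ 3 ≠ 0 (mod 7), P does NOT lie on the curve.


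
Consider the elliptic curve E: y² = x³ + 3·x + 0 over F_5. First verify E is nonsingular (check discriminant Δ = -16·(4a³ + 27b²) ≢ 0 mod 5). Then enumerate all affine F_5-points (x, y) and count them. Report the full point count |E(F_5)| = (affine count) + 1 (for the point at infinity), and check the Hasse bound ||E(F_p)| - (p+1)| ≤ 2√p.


Affine points = {(0, 0), (1, 2), (1, 3), (2, 2), (2, 3), (3, 1), (3, 4), (4, 1), (4, 4)}; affine count = 9; |E(F_5)| = 10.

Discriminant check: Δ ∝ 4a³ + 27b² = 4·3³ + 27·0² = 4·27 + 27·0 ≡ 3 (mod 5). Nonzero ⇒ E is nonsingular.
For each x ∈ F_5, compute rhs = x³ + 3·x + 0 mod 5, then count y ∈ F_5 with y² ≡ rhs.
  x = 0: rhs = 0, matching y values: 0 (1 points).
  x = 1: rhs = 4, matching y values: 2, 3 (2 points).
  x = 2: rhs = 4, matching y values: 2, 3 (2 points).
  x = 3: rhs = 1, matching y values: 1, 4 (2 points).
  x = 4: rhs = 1, matching y values: 1, 4 (2 points).
Total affine count: 9.
Full point count |E(F_5)| = 9 + 1 = 10.
Hasse bound: |10 − (5+1)| = |4| = 4 ≤ 2√5 ≈ 4.4721 ✓.


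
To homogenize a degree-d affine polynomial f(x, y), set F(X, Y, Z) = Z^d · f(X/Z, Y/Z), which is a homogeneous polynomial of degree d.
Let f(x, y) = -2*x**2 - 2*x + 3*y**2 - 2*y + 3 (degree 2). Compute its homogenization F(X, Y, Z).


F(X, Y, Z) = -2*X**2 - 2*X*Z + 3*Y**2 - 2*Y*Z + 3*Z**2

deg(f) = 2.
Substitute x = X/Z, y = Y/Z into f, then multiply by Z^2.
  monomial -2·x^2·y^0 ↦ -2·X^2·Y^0·Z^0.
  monomial -2·x^1·y^0 ↦ -2·X^1·Y^0·Z^1.
  monomial 3·x^0·y^2 ↦ 3·X^0·Y^2·Z^0.
  monomial -2·x^0·y^1 ↦ -2·X^0·Y^1·Z^1.
  monomial 3·x^0·y^0 ↦ 3·X^0·Y^0·Z^2.
Collecting: F(X, Y, Z) = -2*X**2 - 2*X*Z + 3*Y**2 - 2*Y*Z + 3*Z**2.
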